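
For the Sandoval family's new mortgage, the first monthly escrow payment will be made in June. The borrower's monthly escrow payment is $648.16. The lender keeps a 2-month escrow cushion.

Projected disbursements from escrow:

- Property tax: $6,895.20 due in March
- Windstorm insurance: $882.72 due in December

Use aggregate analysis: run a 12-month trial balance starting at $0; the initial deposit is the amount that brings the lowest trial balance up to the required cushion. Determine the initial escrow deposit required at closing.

Cushion = 2 × $648.16 = $1,296.32
Trial balance (start $0, +$648.16 each month, − disbursements):
  Jun: +$648.16 → $648.16
  Jul: +$648.16 → $1,296.32
  Aug: +$648.16 → $1,944.48
  Sep: +$648.16 → $2,592.64
  Oct: +$648.16 → $3,240.80
  Nov: +$648.16 → $3,888.96
  Dec: +$648.16 − $882.72 → $3,654.40
  Jan: +$648.16 → $4,302.56
  Feb: +$648.16 → $4,950.72
  Mar: +$648.16 − $6,895.20 → -$1,296.32
  Apr: +$648.16 → -$648.16
  May: +$648.16 → $0.00
Lowest trial balance = -$1,296.32 (Mar)
Initial deposit = cushion − low point = $1,296.32 − (-$1,296.32) = $2,592.64

$2,592.64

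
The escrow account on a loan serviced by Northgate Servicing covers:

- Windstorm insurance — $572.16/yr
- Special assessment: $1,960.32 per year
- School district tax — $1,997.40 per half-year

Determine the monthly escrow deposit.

Windstorm insurance: $572.16
Special assessment: $1,960.32
School district tax: $1,997.40 × 2 = $3,994.80
Total annual escrow = $6,527.28
Base monthly escrow = $6,527.28 / 12 = $543.94

$543.94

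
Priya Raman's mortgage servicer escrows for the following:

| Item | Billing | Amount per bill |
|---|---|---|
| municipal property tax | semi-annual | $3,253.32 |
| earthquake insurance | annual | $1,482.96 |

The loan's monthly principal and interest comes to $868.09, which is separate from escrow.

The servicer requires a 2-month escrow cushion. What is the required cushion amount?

Municipal property tax: $3,253.32 × 2 = $6,506.64
Earthquake insurance: $1,482.96
Total per year = $6,506.64 + $1,482.96 = $7,989.60
Base monthly escrow = $7,989.60 ÷ 12 = $665.80
Cushion = 2 × $665.80 = $1,331.60

$1,331.60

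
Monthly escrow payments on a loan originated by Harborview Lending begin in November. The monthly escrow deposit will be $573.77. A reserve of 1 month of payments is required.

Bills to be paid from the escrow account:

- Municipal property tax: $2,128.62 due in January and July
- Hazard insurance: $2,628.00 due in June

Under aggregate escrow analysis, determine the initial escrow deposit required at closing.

Cushion = 1 × $573.77 = $573.77
Trial balance (start $0, +$573.77 each month, − disbursements):
  Nov: +$573.77 → $573.77
  Dec: +$573.77 → $1,147.54
  Jan: +$573.77 − $2,128.62 → -$407.31
  Feb: +$573.77 → $166.46
  Mar: +$573.77 → $740.23
  Apr: +$573.77 → $1,314.00
  May: +$573.77 → $1,887.77
  Jun: +$573.77 − $2,628.00 → -$166.46
  Jul: +$573.77 − $2,128.62 → -$1,721.31
  Aug: +$573.77 → -$1,147.54
  Sep: +$573.77 → -$573.77
  Oct: +$573.77 → $0.00
Lowest trial balance = -$1,721.31 (Jul)
Initial deposit = cushion − low point = $573.77 − (-$1,721.31) = $2,295.08

$2,295.08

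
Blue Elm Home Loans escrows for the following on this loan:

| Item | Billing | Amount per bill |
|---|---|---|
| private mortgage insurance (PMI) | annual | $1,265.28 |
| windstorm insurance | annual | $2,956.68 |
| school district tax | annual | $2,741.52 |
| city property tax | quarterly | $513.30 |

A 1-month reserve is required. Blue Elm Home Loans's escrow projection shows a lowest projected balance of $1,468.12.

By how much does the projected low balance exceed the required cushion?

Private mortgage insurance (PMI) — $1,265.28 annually
Windstorm insurance — $2,956.68 annually
School district tax — $2,741.52 annually
City property tax — $513.30 × 4 = $2,053.20 annually
Annual escrow total = $1,265.28 + $2,956.68 + $2,741.52 + $2,053.20 = $9,016.68
Monthly = $9,016.68 ÷ 12 = $751.39
Cushion = 1 × $751.39 = $751.39
Surplus = $1,468.12 − $751.39 = $716.73

$716.73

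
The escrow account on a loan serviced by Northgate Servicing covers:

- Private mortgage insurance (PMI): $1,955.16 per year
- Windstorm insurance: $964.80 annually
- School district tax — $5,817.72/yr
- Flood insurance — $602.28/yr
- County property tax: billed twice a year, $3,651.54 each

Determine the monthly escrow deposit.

Private mortgage insurance (PMI) = $1,955.16/yr
Windstorm insurance = $964.80/yr
School district tax = $5,817.72/yr
Flood insurance = $602.28/yr
County property tax = $3,651.54 × 2 = $7,303.08/yr
Total per year = $1,955.16 + $964.80 + $5,817.72 + $602.28 + $7,303.08 = $16,643.04
Monthly escrow = $16,643.04 / 12 = $1,386.92

$1,386.92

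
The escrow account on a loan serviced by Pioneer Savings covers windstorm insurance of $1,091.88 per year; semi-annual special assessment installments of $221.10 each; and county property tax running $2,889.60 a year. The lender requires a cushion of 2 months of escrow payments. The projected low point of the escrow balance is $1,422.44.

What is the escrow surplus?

$685.16

Windstorm insurance — $1,091.88 annually
Special assessment — $221.10 × 2 = $442.20 annually
County property tax — $2,889.60 annually
Annual escrow total = $1,091.88 + $442.20 + $2,889.60 = $4,423.68
Monthly escrow = $4,423.68 ÷ 12 = $368.64
Required cushion = 2 × $368.64 = $737.28
Excess over cushion: $1,422.44 − $737.28 = $685.16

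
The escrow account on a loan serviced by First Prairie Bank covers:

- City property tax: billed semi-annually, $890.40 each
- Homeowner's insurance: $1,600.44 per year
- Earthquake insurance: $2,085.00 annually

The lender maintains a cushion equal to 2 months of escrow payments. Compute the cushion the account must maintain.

City property tax: $890.40 × 2 = $1,780.80/yr
Homeowner's insurance: $1,600.44/yr
Earthquake insurance: $2,085.00/yr
Combined annual = $1,780.80 + $1,600.44 + $2,085.00 = $5,466.24
Monthly escrow = $5,466.24 ÷ 12 = $455.52
Reserve = 2 × $455.52 = $911.04

$911.04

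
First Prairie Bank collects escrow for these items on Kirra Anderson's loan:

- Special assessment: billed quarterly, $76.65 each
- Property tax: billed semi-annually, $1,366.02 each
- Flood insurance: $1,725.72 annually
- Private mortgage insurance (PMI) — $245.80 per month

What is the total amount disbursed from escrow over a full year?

$7,713.96

Special assessment — $76.65 × 4 = $306.60 per year
Property tax — $1,366.02 × 2 = $2,732.04 per year
Flood insurance — $1,725.72 per year
Private mortgage insurance (PMI) — $245.80 × 12 = $2,949.60 per year
Yearly total = $306.60 + $2,732.04 + $1,725.72 + $2,949.60 = $7,713.96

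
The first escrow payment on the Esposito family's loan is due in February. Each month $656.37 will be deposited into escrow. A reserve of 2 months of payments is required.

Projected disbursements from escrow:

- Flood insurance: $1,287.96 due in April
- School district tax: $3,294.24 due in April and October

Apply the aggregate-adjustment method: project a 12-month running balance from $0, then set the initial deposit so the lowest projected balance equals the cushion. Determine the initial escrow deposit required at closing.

$3,925.83

Cushion = 2 × $656.37 = $1,312.74
Trial balance (start $0, +$656.37 each month, − disbursements):
  Feb: +$656.37 → $656.37
  Mar: +$656.37 → $1,312.74
  Apr: +$656.37 − $4,582.20 → -$2,613.09
  May: +$656.37 → -$1,956.72
  Jun: +$656.37 → -$1,300.35
  Jul: +$656.37 → -$643.98
  Aug: +$656.37 → $12.39
  Sep: +$656.37 → $668.76
  Oct: +$656.37 − $3,294.24 → -$1,969.11
  Nov: +$656.37 → -$1,312.74
  Dec: +$656.37 → -$656.37
  Jan: +$656.37 → $0.00
Lowest trial balance = -$2,613.09 (Apr)
Initial deposit = cushion − low point = $1,312.74 − (-$2,613.09) = $3,925.83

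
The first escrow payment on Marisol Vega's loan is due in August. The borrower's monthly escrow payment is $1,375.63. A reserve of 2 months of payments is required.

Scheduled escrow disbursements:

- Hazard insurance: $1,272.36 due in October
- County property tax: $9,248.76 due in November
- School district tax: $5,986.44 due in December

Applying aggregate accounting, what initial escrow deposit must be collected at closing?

Cushion = 2 × $1,375.63 = $2,751.26
Trial balance (start $0, +$1,375.63 each month, − disbursements):
  Aug: +$1,375.63 → $1,375.63
  Sep: +$1,375.63 → $2,751.26
  Oct: +$1,375.63 − $1,272.36 → $2,854.53
  Nov: +$1,375.63 − $9,248.76 → -$5,018.60
  Dec: +$1,375.63 − $5,986.44 → -$9,629.41
  Jan: +$1,375.63 → -$8,253.78
  Feb: +$1,375.63 → -$6,878.15
  Mar: +$1,375.63 → -$5,502.52
  Apr: +$1,375.63 → -$4,126.89
  May: +$1,375.63 → -$2,751.26
  Jun: +$1,375.63 → -$1,375.63
  Jul: +$1,375.63 → $0.00
Lowest trial balance = -$9,629.41 (Dec)
Initial deposit = cushion − low point = $2,751.26 − (-$9,629.41) = $12,380.67

$12,380.67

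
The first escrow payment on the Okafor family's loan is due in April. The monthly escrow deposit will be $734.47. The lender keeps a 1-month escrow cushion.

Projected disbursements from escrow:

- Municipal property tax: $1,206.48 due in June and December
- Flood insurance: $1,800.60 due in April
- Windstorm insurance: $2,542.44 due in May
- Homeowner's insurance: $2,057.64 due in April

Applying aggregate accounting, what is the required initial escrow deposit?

Cushion = 1 × $734.47 = $734.47
Trial balance (start $0, +$734.47 each month, − disbursements):
  Apr: +$734.47 − $3,858.24 → -$3,123.77
  May: +$734.47 − $2,542.44 → -$4,931.74
  Jun: +$734.47 − $1,206.48 → -$5,403.75
  Jul: +$734.47 → -$4,669.28
  Aug: +$734.47 → -$3,934.81
  Sep: +$734.47 → -$3,200.34
  Oct: +$734.47 → -$2,465.87
  Nov: +$734.47 → -$1,731.40
  Dec: +$734.47 − $1,206.48 → -$2,203.41
  Jan: +$734.47 → -$1,468.94
  Feb: +$734.47 → -$734.47
  Mar: +$734.47 → $0.00
Lowest trial balance = -$5,403.75 (Jun)
Initial deposit = cushion − low point = $734.47 − (-$5,403.75) = $6,138.22

$6,138.22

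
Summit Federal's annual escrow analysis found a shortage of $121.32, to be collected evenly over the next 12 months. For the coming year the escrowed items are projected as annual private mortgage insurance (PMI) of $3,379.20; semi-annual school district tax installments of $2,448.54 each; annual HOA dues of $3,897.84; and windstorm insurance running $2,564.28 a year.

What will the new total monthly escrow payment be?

Private mortgage insurance (PMI) = $3,379.20
School district tax = $2,448.54 × 2 = $4,897.08
HOA dues = $3,897.84
Windstorm insurance = $2,564.28
Total per year = $14,738.40
Per month = $14,738.40 / 12 = $1,228.20
Shortage spread = $121.32 / 12 = $10.11/mo
New monthly escrow = $1,228.20 + $10.11 = $1,238.31

$1,238.31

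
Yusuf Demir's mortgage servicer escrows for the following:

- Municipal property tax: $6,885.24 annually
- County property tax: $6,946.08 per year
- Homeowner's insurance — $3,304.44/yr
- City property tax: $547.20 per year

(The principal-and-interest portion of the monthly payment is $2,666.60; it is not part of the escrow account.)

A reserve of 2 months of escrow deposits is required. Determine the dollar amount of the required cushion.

Municipal property tax: $6,885.24 annually
County property tax: $6,946.08 annually
Homeowner's insurance: $3,304.44 annually
City property tax: $547.20 annually
Total annual escrow = $6,885.24 + $6,946.08 + $3,304.44 + $547.20 = $17,682.96
Base monthly escrow = $17,682.96 ÷ 12 = $1,473.58
Reserve = 2 × $1,473.58 = $2,947.16

$2,947.16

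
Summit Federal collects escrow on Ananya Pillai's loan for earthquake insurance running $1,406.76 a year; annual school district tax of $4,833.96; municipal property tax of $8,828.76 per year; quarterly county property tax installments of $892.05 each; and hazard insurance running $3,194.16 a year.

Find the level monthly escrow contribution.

Earthquake insurance — $1,406.76 per year
School district tax — $4,833.96 per year
Municipal property tax — $8,828.76 per year
County property tax — $892.05 × 4 = $3,568.20 per year
Hazard insurance — $3,194.16 per year
Yearly total = $21,831.84
Monthly escrow = $21,831.84 ÷ 12 = $1,819.32

$1,819.32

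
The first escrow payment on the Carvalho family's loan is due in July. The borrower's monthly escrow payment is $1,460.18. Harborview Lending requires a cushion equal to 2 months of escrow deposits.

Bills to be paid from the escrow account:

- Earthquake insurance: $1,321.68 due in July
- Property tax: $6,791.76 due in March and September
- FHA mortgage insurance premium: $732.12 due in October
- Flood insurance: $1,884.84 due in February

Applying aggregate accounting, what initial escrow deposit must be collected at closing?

$7,300.90

Cushion = 2 × $1,460.18 = $2,920.36
Trial balance (start $0, +$1,460.18 each month, − disbursements):
  Jul: +$1,460.18 − $1,321.68 → $138.50
  Aug: +$1,460.18 → $1,598.68
  Sep: +$1,460.18 − $6,791.76 → -$3,732.90
  Oct: +$1,460.18 − $732.12 → -$3,004.84
  Nov: +$1,460.18 → -$1,544.66
  Dec: +$1,460.18 → -$84.48
  Jan: +$1,460.18 → $1,375.70
  Feb: +$1,460.18 − $1,884.84 → $951.04
  Mar: +$1,460.18 − $6,791.76 → -$4,380.54
  Apr: +$1,460.18 → -$2,920.36
  May: +$1,460.18 → -$1,460.18
  Jun: +$1,460.18 → $0.00
Lowest trial balance = -$4,380.54 (Mar)
Initial deposit = cushion − low point = $2,920.36 − (-$4,380.54) = $7,300.90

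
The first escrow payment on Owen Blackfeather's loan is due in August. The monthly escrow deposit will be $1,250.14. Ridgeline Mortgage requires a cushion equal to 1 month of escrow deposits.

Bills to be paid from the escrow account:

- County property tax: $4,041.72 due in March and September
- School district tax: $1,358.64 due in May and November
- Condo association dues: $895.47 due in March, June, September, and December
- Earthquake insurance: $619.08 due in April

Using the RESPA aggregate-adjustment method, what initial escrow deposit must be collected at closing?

Cushion = 1 × $1,250.14 = $1,250.14
Trial balance (start $0, +$1,250.14 each month, − disbursements):
  Aug: +$1,250.14 → $1,250.14
  Sep: +$1,250.14 − $4,937.19 → -$2,436.91
  Oct: +$1,250.14 → -$1,186.77
  Nov: +$1,250.14 − $1,358.64 → -$1,295.27
  Dec: +$1,250.14 − $895.47 → -$940.60
  Jan: +$1,250.14 → $309.54
  Feb: +$1,250.14 → $1,559.68
  Mar: +$1,250.14 − $4,937.19 → -$2,127.37
  Apr: +$1,250.14 − $619.08 → -$1,496.31
  May: +$1,250.14 − $1,358.64 → -$1,604.81
  Jun: +$1,250.14 − $895.47 → -$1,250.14
  Jul: +$1,250.14 → $0.00
Lowest trial balance = -$2,436.91 (Sep)
Initial deposit = cushion − low point = $1,250.14 − (-$2,436.91) = $3,687.05

$3,687.05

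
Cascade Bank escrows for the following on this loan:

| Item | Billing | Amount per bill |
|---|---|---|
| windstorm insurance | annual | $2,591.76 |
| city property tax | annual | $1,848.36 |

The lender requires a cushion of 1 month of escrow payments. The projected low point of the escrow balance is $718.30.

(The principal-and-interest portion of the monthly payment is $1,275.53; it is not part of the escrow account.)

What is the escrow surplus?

Windstorm insurance = $2,591.76/yr
City property tax = $1,848.36/yr
Combined annual = $2,591.76 + $1,848.36 = $4,440.12
Monthly escrow = $4,440.12 ÷ 12 = $370.01
Required cushion = 1 × $370.01 = $370.01
Excess over cushion: $718.30 − $370.01 = $348.29

$348.29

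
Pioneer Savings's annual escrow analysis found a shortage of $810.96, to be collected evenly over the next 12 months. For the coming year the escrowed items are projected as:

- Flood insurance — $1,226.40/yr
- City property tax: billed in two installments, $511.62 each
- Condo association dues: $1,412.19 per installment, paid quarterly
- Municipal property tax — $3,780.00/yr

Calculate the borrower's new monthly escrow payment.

$1,040.78

Flood insurance: $1,226.40/yr
City property tax: $511.62 × 2 = $1,023.24/yr
Condo association dues: $1,412.19 × 4 = $5,648.76/yr
Municipal property tax: $3,780.00/yr
Total annual escrow = $1,226.40 + $1,023.24 + $5,648.76 + $3,780.00 = $11,678.40
Per month = $11,678.40 / 12 = $973.20
Shortage spread = $810.96 ÷ 12 = $67.58/mo
Adjusted monthly = $973.20 + $67.58 = $1,040.78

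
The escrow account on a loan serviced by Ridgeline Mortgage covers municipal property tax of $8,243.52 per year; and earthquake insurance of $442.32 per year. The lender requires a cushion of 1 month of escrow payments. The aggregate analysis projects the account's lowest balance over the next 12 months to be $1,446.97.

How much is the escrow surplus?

$723.15

Municipal property tax: $8,243.52 annually
Earthquake insurance: $442.32 annually
Annual escrow total = $8,243.52 + $442.32 = $8,685.84
Monthly escrow = $8,685.84 / 12 = $723.82
Required cushion = 1 × $723.82 = $723.82
Excess over cushion: $1,446.97 − $723.82 = $723.15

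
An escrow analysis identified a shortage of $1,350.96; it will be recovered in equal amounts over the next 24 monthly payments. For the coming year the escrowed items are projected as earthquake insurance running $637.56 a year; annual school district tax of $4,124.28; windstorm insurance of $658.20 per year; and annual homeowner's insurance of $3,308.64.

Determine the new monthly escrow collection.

Earthquake insurance: $637.56 per year
School district tax: $4,124.28 per year
Windstorm insurance: $658.20 per year
Homeowner's insurance: $3,308.64 per year
Total per year = $637.56 + $4,124.28 + $658.20 + $3,308.64 = $8,728.68
Base monthly escrow = $8,728.68 / 12 = $727.39
Monthly shortage recovery: $1,350.96 ÷ 24 = $56.29
Adjusted monthly = $727.39 + $56.29 = $783.68

$783.68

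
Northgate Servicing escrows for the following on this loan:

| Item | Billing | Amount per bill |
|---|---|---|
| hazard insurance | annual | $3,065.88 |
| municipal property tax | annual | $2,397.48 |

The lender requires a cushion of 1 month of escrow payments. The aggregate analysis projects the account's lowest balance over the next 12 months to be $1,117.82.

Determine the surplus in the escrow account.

$662.54

Hazard insurance: $3,065.88 per year
Municipal property tax: $2,397.48 per year
Combined annual = $3,065.88 + $2,397.48 = $5,463.36
Base monthly escrow = $5,463.36 ÷ 12 = $455.28
Required reserve = 1 × $455.28 = $455.28
Excess over cushion: $1,117.82 − $455.28 = $662.54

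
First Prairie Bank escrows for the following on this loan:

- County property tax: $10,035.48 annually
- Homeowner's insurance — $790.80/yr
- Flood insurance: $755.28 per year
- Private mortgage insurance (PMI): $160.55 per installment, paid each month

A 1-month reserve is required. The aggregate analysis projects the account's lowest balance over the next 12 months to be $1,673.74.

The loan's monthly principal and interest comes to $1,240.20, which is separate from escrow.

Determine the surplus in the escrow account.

County property tax: $10,035.48
Homeowner's insurance: $790.80
Flood insurance: $755.28
Private mortgage insurance (PMI): $160.55 × 12 = $1,926.60
Total annual escrow = $10,035.48 + $790.80 + $755.28 + $1,926.60 = $13,508.16
Base monthly escrow = $13,508.16 ÷ 12 = $1,125.68
Required reserve = 1 × $1,125.68 = $1,125.68
Surplus = $1,673.74 − $1,125.68 = $548.06

$548.06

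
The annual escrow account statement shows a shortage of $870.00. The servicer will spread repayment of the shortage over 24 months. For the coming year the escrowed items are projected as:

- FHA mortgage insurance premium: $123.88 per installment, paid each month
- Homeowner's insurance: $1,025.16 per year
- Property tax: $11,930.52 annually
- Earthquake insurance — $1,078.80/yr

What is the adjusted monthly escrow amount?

$1,329.67

FHA mortgage insurance premium — $123.88 × 12 = $1,486.56 annually
Homeowner's insurance — $1,025.16 annually
Property tax — $11,930.52 annually
Earthquake insurance — $1,078.80 annually
Combined annual = $1,486.56 + $1,025.16 + $11,930.52 + $1,078.80 = $15,521.04
Monthly = $15,521.04 / 12 = $1,293.42
Monthly shortage recovery: $870.00 / 24 = $36.25
New monthly escrow = $1,293.42 + $36.25 = $1,329.67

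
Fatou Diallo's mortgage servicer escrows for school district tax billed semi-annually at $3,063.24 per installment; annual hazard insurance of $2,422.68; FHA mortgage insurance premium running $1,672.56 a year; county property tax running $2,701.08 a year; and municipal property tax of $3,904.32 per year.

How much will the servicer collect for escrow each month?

$1,402.26

School district tax — $3,063.24 × 2 = $6,126.48 annually
Hazard insurance — $2,422.68 annually
FHA mortgage insurance premium — $1,672.56 annually
County property tax — $2,701.08 annually
Municipal property tax — $3,904.32 annually
Annual escrow total = $6,126.48 + $2,422.68 + $1,672.56 + $2,701.08 + $3,904.32 = $16,827.12
Base monthly escrow = $16,827.12 / 12 = $1,402.26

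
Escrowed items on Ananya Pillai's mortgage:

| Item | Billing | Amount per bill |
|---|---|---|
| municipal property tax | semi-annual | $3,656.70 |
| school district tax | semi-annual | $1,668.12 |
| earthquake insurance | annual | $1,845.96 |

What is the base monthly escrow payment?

$1,041.30

Municipal property tax — $3,656.70 × 2 = $7,313.40 annually
School district tax — $1,668.12 × 2 = $3,336.24 annually
Earthquake insurance — $1,845.96 annually
Annual escrow total = $12,495.60
Monthly escrow = $12,495.60 ÷ 12 = $1,041.30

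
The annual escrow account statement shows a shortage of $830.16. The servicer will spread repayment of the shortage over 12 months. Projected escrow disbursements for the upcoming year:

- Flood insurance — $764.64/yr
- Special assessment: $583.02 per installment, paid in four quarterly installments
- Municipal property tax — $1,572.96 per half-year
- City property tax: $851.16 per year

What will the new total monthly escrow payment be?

Flood insurance: $764.64/yr
Special assessment: $583.02 × 4 = $2,332.08/yr
Municipal property tax: $1,572.96 × 2 = $3,145.92/yr
City property tax: $851.16/yr
Total annual escrow = $7,093.80
Monthly escrow = $7,093.80 / 12 = $591.15
Monthly shortage recovery: $830.16 ÷ 12 = $69.18
Adjusted monthly = $591.15 + $69.18 = $660.33

$660.33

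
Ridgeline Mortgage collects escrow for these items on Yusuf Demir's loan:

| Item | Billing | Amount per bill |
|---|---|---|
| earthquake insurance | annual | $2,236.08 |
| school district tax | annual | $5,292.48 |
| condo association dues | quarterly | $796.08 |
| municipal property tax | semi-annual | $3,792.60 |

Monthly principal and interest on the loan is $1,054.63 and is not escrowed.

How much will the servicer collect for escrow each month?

$1,524.84

Earthquake insurance = $2,236.08/yr
School district tax = $5,292.48/yr
Condo association dues = $796.08 × 4 = $3,184.32/yr
Municipal property tax = $3,792.60 × 2 = $7,585.20/yr
Annual escrow total = $18,298.08
Monthly escrow = $18,298.08 / 12 = $1,524.84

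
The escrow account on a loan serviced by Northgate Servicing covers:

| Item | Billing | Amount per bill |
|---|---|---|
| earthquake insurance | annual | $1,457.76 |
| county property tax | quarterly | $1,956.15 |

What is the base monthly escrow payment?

$773.53

Earthquake insurance: $1,457.76 per year
County property tax: $1,956.15 × 4 = $7,824.60 per year
Combined annual = $1,457.76 + $7,824.60 = $9,282.36
Monthly escrow = $9,282.36 / 12 = $773.53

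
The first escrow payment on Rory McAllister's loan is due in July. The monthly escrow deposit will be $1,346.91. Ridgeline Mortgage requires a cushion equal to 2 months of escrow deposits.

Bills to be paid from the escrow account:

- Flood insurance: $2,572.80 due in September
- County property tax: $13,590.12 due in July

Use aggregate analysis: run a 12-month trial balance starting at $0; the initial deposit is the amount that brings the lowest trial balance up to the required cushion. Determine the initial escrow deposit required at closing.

Cushion = 2 × $1,346.91 = $2,693.82
Trial balance (start $0, +$1,346.91 each month, − disbursements):
  Jul: +$1,346.91 − $13,590.12 → -$12,243.21
  Aug: +$1,346.91 → -$10,896.30
  Sep: +$1,346.91 − $2,572.80 → -$12,122.19
  Oct: +$1,346.91 → -$10,775.28
  Nov: +$1,346.91 → -$9,428.37
  Dec: +$1,346.91 → -$8,081.46
  Jan: +$1,346.91 → -$6,734.55
  Feb: +$1,346.91 → -$5,387.64
  Mar: +$1,346.91 → -$4,040.73
  Apr: +$1,346.91 → -$2,693.82
  May: +$1,346.91 → -$1,346.91
  Jun: +$1,346.91 → $0.00
Lowest trial balance = -$12,243.21 (Jul)
Initial deposit = cushion − low point = $2,693.82 − (-$12,243.21) = $14,937.03

$14,937.03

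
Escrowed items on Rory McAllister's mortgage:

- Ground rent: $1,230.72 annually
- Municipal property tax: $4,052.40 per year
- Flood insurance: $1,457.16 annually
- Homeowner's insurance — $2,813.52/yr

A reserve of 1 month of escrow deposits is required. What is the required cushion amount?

$796.15

Ground rent: $1,230.72 per year
Municipal property tax: $4,052.40 per year
Flood insurance: $1,457.16 per year
Homeowner's insurance: $2,813.52 per year
Yearly total = $9,553.80
Base monthly escrow = $9,553.80 ÷ 12 = $796.15
Required cushion = 1 × $796.15 = $796.15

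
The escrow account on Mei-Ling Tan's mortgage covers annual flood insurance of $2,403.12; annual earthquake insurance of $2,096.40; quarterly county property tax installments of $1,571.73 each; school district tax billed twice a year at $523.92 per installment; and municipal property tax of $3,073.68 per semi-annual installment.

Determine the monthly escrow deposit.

$1,498.47

Flood insurance: $2,403.12 per year
Earthquake insurance: $2,096.40 per year
County property tax: $1,571.73 × 4 = $6,286.92 per year
School district tax: $523.92 × 2 = $1,047.84 per year
Municipal property tax: $3,073.68 × 2 = $6,147.36 per year
Total per year = $2,403.12 + $2,096.40 + $6,286.92 + $1,047.84 + $6,147.36 = $17,981.64
Base monthly escrow = $17,981.64 / 12 = $1,498.47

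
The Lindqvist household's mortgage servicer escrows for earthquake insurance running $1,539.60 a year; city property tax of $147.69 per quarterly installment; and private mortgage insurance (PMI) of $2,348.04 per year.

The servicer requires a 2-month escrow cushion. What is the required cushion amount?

Earthquake insurance — $1,539.60
City property tax — $147.69 × 4 = $590.76
Private mortgage insurance (PMI) — $2,348.04
Total annual escrow = $1,539.60 + $590.76 + $2,348.04 = $4,478.40
Monthly = $4,478.40 ÷ 12 = $373.20
Cushion = 2 × $373.20 = $746.40

$746.40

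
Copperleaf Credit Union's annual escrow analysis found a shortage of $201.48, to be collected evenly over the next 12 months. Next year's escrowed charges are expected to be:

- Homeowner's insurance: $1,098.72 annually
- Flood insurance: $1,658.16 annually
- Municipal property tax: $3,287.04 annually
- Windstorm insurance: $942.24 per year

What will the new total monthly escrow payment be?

Homeowner's insurance — $1,098.72 per year
Flood insurance — $1,658.16 per year
Municipal property tax — $3,287.04 per year
Windstorm insurance — $942.24 per year
Combined annual = $1,098.72 + $1,658.16 + $3,287.04 + $942.24 = $6,986.16
Base monthly escrow = $6,986.16 / 12 = $582.18
Shortage spread = $201.48 ÷ 12 = $16.79/mo
New monthly escrow = $582.18 + $16.79 = $598.97

$598.97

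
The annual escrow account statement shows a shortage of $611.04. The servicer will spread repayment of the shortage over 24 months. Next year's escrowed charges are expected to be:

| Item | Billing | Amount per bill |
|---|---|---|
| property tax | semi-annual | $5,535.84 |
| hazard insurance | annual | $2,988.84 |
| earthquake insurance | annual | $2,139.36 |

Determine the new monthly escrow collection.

$1,375.45

Property tax = $5,535.84 × 2 = $11,071.68
Hazard insurance = $2,988.84
Earthquake insurance = $2,139.36
Annual escrow total = $16,199.88
Monthly = $16,199.88 / 12 = $1,349.99
Shortage spread = $611.04 / 24 = $25.46/mo
Adjusted monthly = $1,349.99 + $25.46 = $1,375.45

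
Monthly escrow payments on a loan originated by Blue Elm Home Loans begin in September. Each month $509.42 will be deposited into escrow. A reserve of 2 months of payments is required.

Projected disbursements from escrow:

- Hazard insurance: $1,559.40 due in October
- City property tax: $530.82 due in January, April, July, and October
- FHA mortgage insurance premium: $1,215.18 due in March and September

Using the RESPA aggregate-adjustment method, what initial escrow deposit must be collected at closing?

Cushion = 2 × $509.42 = $1,018.84
Trial balance (start $0, +$509.42 each month, − disbursements):
  Sep: +$509.42 − $1,215.18 → -$705.76
  Oct: +$509.42 − $2,090.22 → -$2,286.56
  Nov: +$509.42 → -$1,777.14
  Dec: +$509.42 → -$1,267.72
  Jan: +$509.42 − $530.82 → -$1,289.12
  Feb: +$509.42 → -$779.70
  Mar: +$509.42 − $1,215.18 → -$1,485.46
  Apr: +$509.42 − $530.82 → -$1,506.86
  May: +$509.42 → -$997.44
  Jun: +$509.42 → -$488.02
  Jul: +$509.42 − $530.82 → -$509.42
  Aug: +$509.42 → $0.00
Lowest trial balance = -$2,286.56 (Oct)
Initial deposit = cushion − low point = $1,018.84 − (-$2,286.56) = $3,305.40

$3,305.40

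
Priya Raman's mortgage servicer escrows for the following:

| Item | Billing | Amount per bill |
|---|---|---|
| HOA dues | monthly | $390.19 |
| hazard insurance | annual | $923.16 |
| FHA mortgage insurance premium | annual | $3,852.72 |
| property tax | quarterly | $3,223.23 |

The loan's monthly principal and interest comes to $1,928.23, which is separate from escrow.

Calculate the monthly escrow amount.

$1,862.59

HOA dues: $390.19 × 12 = $4,682.28 per year
Hazard insurance: $923.16 per year
FHA mortgage insurance premium: $3,852.72 per year
Property tax: $3,223.23 × 4 = $12,892.92 per year
Total per year = $22,351.08
Monthly = $22,351.08 / 12 = $1,862.59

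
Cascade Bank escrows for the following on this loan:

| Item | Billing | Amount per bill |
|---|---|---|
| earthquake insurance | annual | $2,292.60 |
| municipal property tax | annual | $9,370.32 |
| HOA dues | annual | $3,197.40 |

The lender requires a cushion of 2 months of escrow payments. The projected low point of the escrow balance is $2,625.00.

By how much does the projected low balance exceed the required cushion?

Earthquake insurance: $2,292.60 annually
Municipal property tax: $9,370.32 annually
HOA dues: $3,197.40 annually
Annual escrow total = $14,860.32
Monthly escrow = $14,860.32 / 12 = $1,238.36
Required reserve = 2 × $1,238.36 = $2,476.72
Surplus = $2,625.00 − $2,476.72 = $148.28

$148.28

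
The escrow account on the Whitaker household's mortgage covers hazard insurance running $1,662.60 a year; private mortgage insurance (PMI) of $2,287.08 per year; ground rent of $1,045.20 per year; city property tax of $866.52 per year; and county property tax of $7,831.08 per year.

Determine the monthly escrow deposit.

$1,141.04

Hazard insurance = $1,662.60/yr
Private mortgage insurance (PMI) = $2,287.08/yr
Ground rent = $1,045.20/yr
City property tax = $866.52/yr
County property tax = $7,831.08/yr
Combined annual = $13,692.48
Base monthly escrow = $13,692.48 ÷ 12 = $1,141.04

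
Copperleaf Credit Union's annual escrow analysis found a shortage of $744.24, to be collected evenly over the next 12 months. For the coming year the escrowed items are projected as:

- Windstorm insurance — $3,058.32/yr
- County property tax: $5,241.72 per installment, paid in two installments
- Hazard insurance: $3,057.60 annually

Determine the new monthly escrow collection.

Windstorm insurance — $3,058.32
County property tax — $5,241.72 × 2 = $10,483.44
Hazard insurance — $3,057.60
Annual escrow total = $16,599.36
Monthly escrow = $16,599.36 ÷ 12 = $1,383.28
Shortage spread = $744.24 ÷ 12 = $62.02/mo
Adjusted monthly = $1,383.28 + $62.02 = $1,445.30

$1,445.30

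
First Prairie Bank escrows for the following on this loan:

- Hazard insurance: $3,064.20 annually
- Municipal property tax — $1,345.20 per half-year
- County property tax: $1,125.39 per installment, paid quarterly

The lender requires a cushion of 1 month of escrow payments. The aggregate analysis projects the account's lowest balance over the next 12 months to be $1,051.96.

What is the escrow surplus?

$197.28

Hazard insurance = $3,064.20 per year
Municipal property tax = $1,345.20 × 2 = $2,690.40 per year
County property tax = $1,125.39 × 4 = $4,501.56 per year
Yearly total = $10,256.16
Per month = $10,256.16 / 12 = $854.68
Cushion = 1 × $854.68 = $854.68
Excess over cushion: $1,051.96 − $854.68 = $197.28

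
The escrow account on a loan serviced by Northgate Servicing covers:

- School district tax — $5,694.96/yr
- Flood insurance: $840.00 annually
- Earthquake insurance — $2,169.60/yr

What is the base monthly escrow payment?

School district tax — $5,694.96 per year
Flood insurance — $840.00 per year
Earthquake insurance — $2,169.60 per year
Total per year = $5,694.96 + $840.00 + $2,169.60 = $8,704.56
Monthly escrow = $8,704.56 / 12 = $725.38

$725.38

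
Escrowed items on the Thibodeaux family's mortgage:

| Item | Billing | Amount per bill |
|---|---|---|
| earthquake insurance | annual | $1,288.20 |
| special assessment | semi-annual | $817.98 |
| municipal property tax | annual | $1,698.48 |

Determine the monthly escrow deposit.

Earthquake insurance = $1,288.20 per year
Special assessment = $817.98 × 2 = $1,635.96 per year
Municipal property tax = $1,698.48 per year
Total per year = $1,288.20 + $1,635.96 + $1,698.48 = $4,622.64
Monthly = $4,622.64 ÷ 12 = $385.22

$385.22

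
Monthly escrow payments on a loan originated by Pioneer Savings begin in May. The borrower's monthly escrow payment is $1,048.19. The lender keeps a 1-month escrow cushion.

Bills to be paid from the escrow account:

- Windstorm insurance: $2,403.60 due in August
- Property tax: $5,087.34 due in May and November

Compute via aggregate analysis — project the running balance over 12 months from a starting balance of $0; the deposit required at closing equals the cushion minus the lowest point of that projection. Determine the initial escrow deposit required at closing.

Cushion = 1 × $1,048.19 = $1,048.19
Trial balance (start $0, +$1,048.19 each month, − disbursements):
  May: +$1,048.19 − $5,087.34 → -$4,039.15
  Jun: +$1,048.19 → -$2,990.96
  Jul: +$1,048.19 → -$1,942.77
  Aug: +$1,048.19 − $2,403.60 → -$3,298.18
  Sep: +$1,048.19 → -$2,249.99
  Oct: +$1,048.19 → -$1,201.80
  Nov: +$1,048.19 − $5,087.34 → -$5,240.95
  Dec: +$1,048.19 → -$4,192.76
  Jan: +$1,048.19 → -$3,144.57
  Feb: +$1,048.19 → -$2,096.38
  Mar: +$1,048.19 → -$1,048.19
  Apr: +$1,048.19 → $0.00
Lowest trial balance = -$5,240.95 (Nov)
Initial deposit = cushion − low point = $1,048.19 − (-$5,240.95) = $6,289.14

$6,289.14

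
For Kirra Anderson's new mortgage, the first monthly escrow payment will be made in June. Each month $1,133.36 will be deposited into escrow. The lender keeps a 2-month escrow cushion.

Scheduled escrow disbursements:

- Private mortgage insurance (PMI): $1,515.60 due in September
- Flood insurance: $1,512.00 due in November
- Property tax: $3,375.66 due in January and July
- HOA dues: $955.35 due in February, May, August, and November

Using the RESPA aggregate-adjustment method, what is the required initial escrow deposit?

Cushion = 2 × $1,133.36 = $2,266.72
Trial balance (start $0, +$1,133.36 each month, − disbursements):
  Jun: +$1,133.36 → $1,133.36
  Jul: +$1,133.36 − $3,375.66 → -$1,108.94
  Aug: +$1,133.36 − $955.35 → -$930.93
  Sep: +$1,133.36 − $1,515.60 → -$1,313.17
  Oct: +$1,133.36 → -$179.81
  Nov: +$1,133.36 − $2,467.35 → -$1,513.80
  Dec: +$1,133.36 → -$380.44
  Jan: +$1,133.36 − $3,375.66 → -$2,622.74
  Feb: +$1,133.36 − $955.35 → -$2,444.73
  Mar: +$1,133.36 → -$1,311.37
  Apr: +$1,133.36 → -$178.01
  May: +$1,133.36 − $955.35 → $0.00
Lowest trial balance = -$2,622.74 (Jan)
Initial deposit = cushion − low point = $2,266.72 − (-$2,622.74) = $4,889.46

$4,889.46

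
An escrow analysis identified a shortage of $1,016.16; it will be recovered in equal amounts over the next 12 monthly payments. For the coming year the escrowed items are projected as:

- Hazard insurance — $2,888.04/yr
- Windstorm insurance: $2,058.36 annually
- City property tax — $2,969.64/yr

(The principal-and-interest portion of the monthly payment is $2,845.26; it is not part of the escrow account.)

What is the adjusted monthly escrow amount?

$744.35

Hazard insurance: $2,888.04 annually
Windstorm insurance: $2,058.36 annually
City property tax: $2,969.64 annually
Total annual escrow = $2,888.04 + $2,058.36 + $2,969.64 = $7,916.04
Monthly escrow = $7,916.04 / 12 = $659.67
Monthly shortage recovery: $1,016.16 / 12 = $84.68
New monthly escrow = $659.67 + $84.68 = $744.35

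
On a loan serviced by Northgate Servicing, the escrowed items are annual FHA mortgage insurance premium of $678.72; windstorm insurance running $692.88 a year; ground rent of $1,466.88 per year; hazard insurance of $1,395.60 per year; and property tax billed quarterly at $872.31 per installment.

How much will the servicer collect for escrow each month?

$643.61

FHA mortgage insurance premium = $678.72 annually
Windstorm insurance = $692.88 annually
Ground rent = $1,466.88 annually
Hazard insurance = $1,395.60 annually
Property tax = $872.31 × 4 = $3,489.24 annually
Total per year = $7,723.32
Base monthly escrow = $7,723.32 / 12 = $643.61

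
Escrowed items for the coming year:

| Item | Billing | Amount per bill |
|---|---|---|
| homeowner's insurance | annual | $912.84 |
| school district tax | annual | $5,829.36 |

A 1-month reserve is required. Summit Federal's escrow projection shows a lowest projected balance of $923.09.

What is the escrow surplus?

Homeowner's insurance — $912.84 per year
School district tax — $5,829.36 per year
Yearly total = $912.84 + $5,829.36 = $6,742.20
Base monthly escrow = $6,742.20 / 12 = $561.85
Required cushion = 1 × $561.85 = $561.85
Surplus = $923.09 − $561.85 = $361.24

$361.24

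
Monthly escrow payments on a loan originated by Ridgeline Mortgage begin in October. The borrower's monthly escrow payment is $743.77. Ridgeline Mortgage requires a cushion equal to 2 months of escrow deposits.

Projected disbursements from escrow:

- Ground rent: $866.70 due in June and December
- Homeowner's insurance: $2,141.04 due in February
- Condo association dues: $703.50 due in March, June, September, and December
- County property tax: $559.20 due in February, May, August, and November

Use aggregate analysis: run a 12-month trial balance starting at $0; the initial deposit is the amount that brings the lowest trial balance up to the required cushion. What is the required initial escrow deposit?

Cushion = 2 × $743.77 = $1,487.54
Trial balance (start $0, +$743.77 each month, − disbursements):
  Oct: +$743.77 → $743.77
  Nov: +$743.77 − $559.20 → $928.34
  Dec: +$743.77 − $1,570.20 → $101.91
  Jan: +$743.77 → $845.68
  Feb: +$743.77 − $2,700.24 → -$1,110.79
  Mar: +$743.77 − $703.50 → -$1,070.52
  Apr: +$743.77 → -$326.75
  May: +$743.77 − $559.20 → -$142.18
  Jun: +$743.77 − $1,570.20 → -$968.61
  Jul: +$743.77 → -$224.84
  Aug: +$743.77 − $559.20 → -$40.27
  Sep: +$743.77 − $703.50 → $0.00
Lowest trial balance = -$1,110.79 (Feb)
Initial deposit = cushion − low point = $1,487.54 − (-$1,110.79) = $2,598.33

$2,598.33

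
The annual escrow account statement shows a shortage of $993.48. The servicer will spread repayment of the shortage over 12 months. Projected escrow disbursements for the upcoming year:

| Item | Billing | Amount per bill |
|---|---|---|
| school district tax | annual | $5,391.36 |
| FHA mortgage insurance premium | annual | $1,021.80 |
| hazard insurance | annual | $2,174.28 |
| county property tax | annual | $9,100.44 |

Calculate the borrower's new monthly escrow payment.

$1,556.78

School district tax — $5,391.36 annually
FHA mortgage insurance premium — $1,021.80 annually
Hazard insurance — $2,174.28 annually
County property tax — $9,100.44 annually
Total annual escrow = $17,687.88
Base monthly escrow = $17,687.88 / 12 = $1,473.99
Monthly shortage recovery: $993.48 ÷ 12 = $82.79
Adjusted monthly = $1,473.99 + $82.79 = $1,556.78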